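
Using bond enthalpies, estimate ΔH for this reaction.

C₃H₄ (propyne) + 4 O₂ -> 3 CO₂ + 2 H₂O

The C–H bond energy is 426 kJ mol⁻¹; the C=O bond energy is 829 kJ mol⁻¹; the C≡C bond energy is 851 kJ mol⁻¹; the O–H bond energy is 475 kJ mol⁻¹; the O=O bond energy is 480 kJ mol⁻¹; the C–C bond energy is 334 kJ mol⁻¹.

ΔH ≈ −2065 kJ

Bonds broken (reactants):
  C≡C: 1 × 851 = 851
  C–C: 1 × 334 = 334
  C–H: 4 × 426 = 1704
  O=O: 4 × 480 = 1920
  Σ(broken) = 4809 kJ
Bonds formed (products):
  C=O: 6 × 829 = 4974
  O–H: 4 × 475 = 1900
  Σ(formed) = 6874 kJ
ΔH = Σ(broken) − Σ(formed) = 4809 − 6874 = −2065 kJ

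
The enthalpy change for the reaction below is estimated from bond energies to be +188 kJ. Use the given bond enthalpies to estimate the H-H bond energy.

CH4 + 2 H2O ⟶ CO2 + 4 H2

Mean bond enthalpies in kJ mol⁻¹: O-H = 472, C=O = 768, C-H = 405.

Let D be the H-H bond energy.
Σ(broken) = 4×405 + 4×472 = 3508
Σ(formed) = 2×768 + 4×D = 1536 + 4D
ΔH = Σ(broken) − Σ(formed) = (3508) − (1536 + 4D) = +1972 − 4D
Setting this equal to +188 kJ gives 4D = 1784, so D = 446 kJ/mol.

D(H-H) ≈ 446 kJ/mol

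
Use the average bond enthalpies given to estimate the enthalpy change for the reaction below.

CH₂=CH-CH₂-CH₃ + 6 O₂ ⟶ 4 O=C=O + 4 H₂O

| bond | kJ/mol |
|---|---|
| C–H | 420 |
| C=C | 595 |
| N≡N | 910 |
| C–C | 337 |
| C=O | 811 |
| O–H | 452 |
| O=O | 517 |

ΔH ≈ −2373 kJ

Bonds broken (reactants):
  C–C: 2 × 337 = 674
  C–H: 8 × 420 = 3360
  C=C: 1 × 595 = 595
  O=O: 6 × 517 = 3102
  Σ(broken) = 7731 kJ
Bonds formed (products):
  C=O: 8 × 811 = 6488
  O–H: 8 × 452 = 3616
  Σ(formed) = 10104 kJ
ΔH = Σ(broken) − Σ(formed) = 7731 − 10104 = −2373 kJ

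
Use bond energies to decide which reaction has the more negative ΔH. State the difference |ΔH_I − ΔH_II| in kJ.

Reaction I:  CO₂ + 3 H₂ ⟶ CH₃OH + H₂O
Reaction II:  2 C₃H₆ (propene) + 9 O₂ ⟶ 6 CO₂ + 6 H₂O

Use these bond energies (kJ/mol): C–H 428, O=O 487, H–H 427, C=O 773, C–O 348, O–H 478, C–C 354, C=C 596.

Reaction II, by 3354 kJ

Reaction I:
  Bonds broken (reactants):
    C=O: 2 × 773 = 1546
    H–H: 3 × 427 = 1281
    Σ(broken) = 2827 kJ
  Bonds formed (products):
    C–H: 3 × 428 = 1284
    C–O: 1 × 348 = 348
    O–H: 3 × 478 = 1434
    Σ(formed) = 3066 kJ
  ΔH_I = 2827 − 3066 = −239 kJ
Reaction II:
  Bonds broken (reactants):
    C–C: 2 × 354 = 708
    C–H: 12 × 428 = 5136
    C=C: 2 × 596 = 1192
    O=O: 9 × 487 = 4383
    Σ(broken) = 11419 kJ
  Bonds formed (products):
    C=O: 12 × 773 = 9276
    O–H: 12 × 478 = 5736
    Σ(formed) = 15012 kJ
  ΔH_II = 11419 − 15012 = −3593 kJ
ΔH_I − ΔH_II = +3354 kJ, so reaction II has the more negative ΔH; |ΔH_I − ΔH_II| = 3354 kJ.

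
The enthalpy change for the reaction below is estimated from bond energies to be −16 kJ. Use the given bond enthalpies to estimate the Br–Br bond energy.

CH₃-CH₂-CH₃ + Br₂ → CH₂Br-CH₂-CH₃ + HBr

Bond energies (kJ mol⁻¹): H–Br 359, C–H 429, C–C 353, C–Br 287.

Let D be the Br–Br bond energy.
Σ(broken) = 1×D + 2×353 + 8×429 = 4138 + D
Σ(formed) = 1×287 + 2×353 + 7×429 + 1×359 = 4355
ΔH = Σ(broken) − Σ(formed) = (4138 + D) − (4355) = −217 + D
Setting this equal to −16 kJ gives D = 201 kJ/mol.

D(Br–Br) ≈ 201 kJ/mol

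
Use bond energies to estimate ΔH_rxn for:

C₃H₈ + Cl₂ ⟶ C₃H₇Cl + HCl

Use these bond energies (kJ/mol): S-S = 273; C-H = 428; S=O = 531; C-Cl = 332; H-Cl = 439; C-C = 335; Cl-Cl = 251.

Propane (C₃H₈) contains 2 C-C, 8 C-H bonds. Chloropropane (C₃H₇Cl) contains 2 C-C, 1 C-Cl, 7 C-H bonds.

Bonds broken (reactants):
  C-C: 2 × 335 = 670
  C-H: 8 × 428 = 3424
  Cl-Cl: 1 × 251 = 251
  Σ(broken) = 4345 kJ
Bonds formed (products):
  C-C: 2 × 335 = 670
  C-Cl: 1 × 332 = 332
  C-H: 7 × 428 = 2996
  H-Cl: 1 × 439 = 439
  Σ(formed) = 4437 kJ
ΔH = Σ(broken) − Σ(formed) = 4345 − 4437 = −92 kJ

ΔH ≈ −92 kJ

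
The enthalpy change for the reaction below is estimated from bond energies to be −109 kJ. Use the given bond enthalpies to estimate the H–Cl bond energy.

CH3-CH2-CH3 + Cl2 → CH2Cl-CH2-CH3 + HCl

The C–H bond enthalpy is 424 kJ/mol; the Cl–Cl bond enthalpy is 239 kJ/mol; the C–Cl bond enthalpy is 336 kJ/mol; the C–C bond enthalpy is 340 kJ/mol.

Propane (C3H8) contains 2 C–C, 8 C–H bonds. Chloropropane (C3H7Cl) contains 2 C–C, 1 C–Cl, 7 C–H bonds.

D(H–Cl) ≈ 436 kJ/mol

Let D be the H–Cl bond energy.
Σ(broken) = 2×340 + 8×424 + 1×239 = 4311
Σ(formed) = 2×340 + 1×336 + 7×424 + 1×D = 3984 + D
ΔH = Σ(broken) − Σ(formed) = (4311) − (3984 + D) = +327 − D
Setting this equal to −109 kJ gives D = 436 kJ/mol.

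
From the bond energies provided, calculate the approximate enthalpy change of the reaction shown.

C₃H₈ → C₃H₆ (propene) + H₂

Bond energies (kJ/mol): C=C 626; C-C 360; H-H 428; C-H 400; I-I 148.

Bonds broken (reactants):
  C-C: 2 × 360 = 720
  C-H: 8 × 400 = 3200
  Σ(broken) = 3920 kJ
Bonds formed (products):
  C-C: 1 × 360 = 360
  C-H: 6 × 400 = 2400
  C=C: 1 × 626 = 626
  H-H: 1 × 428 = 428
  Σ(formed) = 3814 kJ
ΔH = Σ(broken) − Σ(formed) = 3920 − 3814 = +106 kJ

ΔH ≈ +106 kJ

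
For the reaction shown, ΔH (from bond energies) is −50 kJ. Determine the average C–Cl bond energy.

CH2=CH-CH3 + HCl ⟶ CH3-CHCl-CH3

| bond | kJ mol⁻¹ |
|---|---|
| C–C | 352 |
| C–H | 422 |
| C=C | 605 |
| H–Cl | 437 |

Let D be the C–Cl bond energy.
Σ(broken) = 1×352 + 6×422 + 1×605 + 1×437 = 3926
Σ(formed) = 2×352 + 1×D + 7×422 = 3658 + D
ΔH = Σ(broken) − Σ(formed) = (3926) − (3658 + D) = +268 − D
Setting this equal to −50 kJ gives D = 318 kJ/mol.

D(C–Cl) ≈ 318 kJ/mol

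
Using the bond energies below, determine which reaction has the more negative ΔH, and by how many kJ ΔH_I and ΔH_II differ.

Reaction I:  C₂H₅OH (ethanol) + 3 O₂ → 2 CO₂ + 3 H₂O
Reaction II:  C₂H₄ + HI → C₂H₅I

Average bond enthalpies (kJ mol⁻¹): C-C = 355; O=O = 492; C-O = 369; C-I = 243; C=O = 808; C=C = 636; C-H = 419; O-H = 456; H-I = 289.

Reaction I, by 1125 kJ

Reaction I:
  Bonds broken (reactants):
    C-C: 1 × 355 = 355
    C-H: 5 × 419 = 2095
    C-O: 1 × 369 = 369
    O-H: 1 × 456 = 456
    O=O: 3 × 492 = 1476
    Σ(broken) = 4751 kJ
  Bonds formed (products):
    C=O: 4 × 808 = 3232
    O-H: 6 × 456 = 2736
    Σ(formed) = 5968 kJ
  ΔH_I = 4751 − 5968 = −1217 kJ
Reaction II:
  Bonds broken (reactants):
    C-H: 4 × 419 = 1676
    C=C: 1 × 636 = 636
    H-I: 1 × 289 = 289
    Σ(broken) = 2601 kJ
  Bonds formed (products):
    C-C: 1 × 355 = 355
    C-H: 5 × 419 = 2095
    C-I: 1 × 243 = 243
    Σ(formed) = 2693 kJ
  ΔH_II = 2601 − 2693 = −92 kJ
ΔH_I − ΔH_II = −1125 kJ, so reaction I has the more negative ΔH; |ΔH_I − ΔH_II| = 1125 kJ.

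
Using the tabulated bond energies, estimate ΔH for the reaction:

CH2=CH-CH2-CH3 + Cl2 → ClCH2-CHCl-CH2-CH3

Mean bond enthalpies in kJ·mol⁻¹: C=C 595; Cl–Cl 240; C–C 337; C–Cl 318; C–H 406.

ΔH ≈ −138 kJ

Bonds broken (reactants):
  C–C: 2 × 337 = 674
  C–H: 8 × 406 = 3248
  C=C: 1 × 595 = 595
  Cl–Cl: 1 × 240 = 240
  Σ(broken) = 4757 kJ
Bonds formed (products):
  C–C: 3 × 337 = 1011
  C–Cl: 2 × 318 = 636
  C–H: 8 × 406 = 3248
  Σ(formed) = 4895 kJ
ΔH = Σ(broken) − Σ(formed) = 4757 − 4895 = −138 kJ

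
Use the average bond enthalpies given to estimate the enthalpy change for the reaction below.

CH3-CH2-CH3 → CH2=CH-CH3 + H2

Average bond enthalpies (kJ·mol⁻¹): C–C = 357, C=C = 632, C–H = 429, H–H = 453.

ΔH ≈ +130 kJ

Bonds broken (reactants):
  C–C: 2 × 357 = 714
  C–H: 8 × 429 = 3432
  Σ(broken) = 4146 kJ
Bonds formed (products):
  C–C: 1 × 357 = 357
  C–H: 6 × 429 = 2574
  C=C: 1 × 632 = 632
  H–H: 1 × 453 = 453
  Σ(formed) = 4016 kJ
ΔH = Σ(broken) − Σ(formed) = 4146 − 4016 = +130 kJ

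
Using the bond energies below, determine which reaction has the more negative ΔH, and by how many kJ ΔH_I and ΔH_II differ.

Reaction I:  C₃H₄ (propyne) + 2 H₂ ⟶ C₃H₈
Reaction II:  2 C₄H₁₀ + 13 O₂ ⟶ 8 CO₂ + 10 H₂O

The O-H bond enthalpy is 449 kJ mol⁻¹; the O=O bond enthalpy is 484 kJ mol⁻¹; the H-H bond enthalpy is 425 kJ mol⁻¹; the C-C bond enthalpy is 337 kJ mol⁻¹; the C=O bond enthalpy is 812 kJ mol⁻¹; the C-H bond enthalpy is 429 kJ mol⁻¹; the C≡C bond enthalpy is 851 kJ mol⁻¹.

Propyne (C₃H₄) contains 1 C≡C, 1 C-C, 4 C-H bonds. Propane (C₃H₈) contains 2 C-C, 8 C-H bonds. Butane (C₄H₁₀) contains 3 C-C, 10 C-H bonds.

Reaction II, by 4726 kJ

Reaction I:
  Bonds broken (reactants):
    C≡C: 1 × 851 = 851
    C-C: 1 × 337 = 337
    C-H: 4 × 429 = 1716
    H-H: 2 × 425 = 850
    Σ(broken) = 3754 kJ
  Bonds formed (products):
    C-C: 2 × 337 = 674
    C-H: 8 × 429 = 3432
    Σ(formed) = 4106 kJ
  ΔH_I = 3754 − 4106 = −352 kJ
Reaction II:
  Bonds broken (reactants):
    C-C: 6 × 337 = 2022
    C-H: 20 × 429 = 8580
    O=O: 13 × 484 = 6292
    Σ(broken) = 16894 kJ
  Bonds formed (products):
    C=O: 16 × 812 = 12992
    O-H: 20 × 449 = 8980
    Σ(formed) = 21972 kJ
  ΔH_II = 16894 − 21972 = −5078 kJ
ΔH_I − ΔH_II = +4726 kJ, so reaction II has the more negative ΔH; |ΔH_I − ΔH_II| = 4726 kJ.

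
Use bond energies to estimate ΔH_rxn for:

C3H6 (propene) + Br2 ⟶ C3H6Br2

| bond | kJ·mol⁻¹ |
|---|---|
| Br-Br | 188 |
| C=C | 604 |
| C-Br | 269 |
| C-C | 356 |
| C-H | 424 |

Bonds broken (reactants):
  Br-Br: 1 × 188 = 188
  C-C: 1 × 356 = 356
  C-H: 6 × 424 = 2544
  C=C: 1 × 604 = 604
  Σ(broken) = 3692 kJ
Bonds formed (products):
  C-Br: 2 × 269 = 538
  C-C: 2 × 356 = 712
  C-H: 6 × 424 = 2544
  Σ(formed) = 3794 kJ
ΔH = Σ(broken) − Σ(formed) = 3692 − 3794 = −102 kJ

ΔH ≈ −102 kJ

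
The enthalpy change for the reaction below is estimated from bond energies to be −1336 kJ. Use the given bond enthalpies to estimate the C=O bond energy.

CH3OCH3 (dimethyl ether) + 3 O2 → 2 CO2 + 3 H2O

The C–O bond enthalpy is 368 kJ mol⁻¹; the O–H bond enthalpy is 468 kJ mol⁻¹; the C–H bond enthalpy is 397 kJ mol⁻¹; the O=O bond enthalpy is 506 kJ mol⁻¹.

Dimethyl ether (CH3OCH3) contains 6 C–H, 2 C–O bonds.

Let D be the C=O bond energy.
Σ(broken) = 6×397 + 2×368 + 3×506 = 4636
Σ(formed) = 4×D + 6×468 = 2808 + 4D
ΔH = Σ(broken) − Σ(formed) = (4636) − (2808 + 4D) = +1828 − 4D
Setting this equal to −1336 kJ gives 4D = 3164, so D = 791 kJ/mol.

D(C=O) ≈ 791 kJ/mol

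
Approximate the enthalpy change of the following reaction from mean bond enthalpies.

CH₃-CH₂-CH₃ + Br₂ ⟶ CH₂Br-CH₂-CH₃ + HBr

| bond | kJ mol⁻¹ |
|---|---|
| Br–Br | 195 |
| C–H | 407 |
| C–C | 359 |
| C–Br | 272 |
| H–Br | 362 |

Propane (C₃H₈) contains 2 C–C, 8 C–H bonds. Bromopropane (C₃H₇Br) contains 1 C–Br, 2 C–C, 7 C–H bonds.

ΔH ≈ −32 kJ

Bonds broken (reactants):
  Br–Br: 1 × 195 = 195
  C–C: 2 × 359 = 718
  C–H: 8 × 407 = 3256
  Σ(broken) = 4169 kJ
Bonds formed (products):
  C–Br: 1 × 272 = 272
  C–C: 2 × 359 = 718
  C–H: 7 × 407 = 2849
  H–Br: 1 × 362 = 362
  Σ(formed) = 4201 kJ
ΔH = Σ(broken) − Σ(formed) = 4169 − 4201 = −32 kJ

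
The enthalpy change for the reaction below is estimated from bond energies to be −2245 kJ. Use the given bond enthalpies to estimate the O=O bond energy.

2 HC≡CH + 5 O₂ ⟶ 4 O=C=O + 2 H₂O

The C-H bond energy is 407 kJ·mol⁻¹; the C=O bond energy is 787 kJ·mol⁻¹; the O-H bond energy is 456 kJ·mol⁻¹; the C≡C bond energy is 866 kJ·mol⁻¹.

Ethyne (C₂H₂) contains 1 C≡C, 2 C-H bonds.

D(O=O) ≈ 503 kJ/mol

Let D be the O=O bond energy.
Σ(broken) = 2×866 + 4×407 + 5×D = 3360 + 5D
Σ(formed) = 8×787 + 4×456 = 8120
ΔH = Σ(broken) − Σ(formed) = (3360 + 5D) − (8120) = −4760 + 5D
Setting this equal to −2245 kJ gives 5D = 2515, so D = 503 kJ/mol.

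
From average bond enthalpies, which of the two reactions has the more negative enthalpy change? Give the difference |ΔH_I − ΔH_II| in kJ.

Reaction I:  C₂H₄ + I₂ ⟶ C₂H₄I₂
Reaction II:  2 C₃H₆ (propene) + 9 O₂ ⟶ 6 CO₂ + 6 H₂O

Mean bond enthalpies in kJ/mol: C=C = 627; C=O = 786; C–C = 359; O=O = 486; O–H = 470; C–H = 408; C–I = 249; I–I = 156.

Reaction II, by 3756 kJ

Reaction I:
  Bonds broken (reactants):
    C–H: 4 × 408 = 1632
    C=C: 1 × 627 = 627
    I–I: 1 × 156 = 156
    Σ(broken) = 2415 kJ
  Bonds formed (products):
    C–C: 1 × 359 = 359
    C–H: 4 × 408 = 1632
    C–I: 2 × 249 = 498
    Σ(formed) = 2489 kJ
  ΔH_I = 2415 − 2489 = −74 kJ
Reaction II:
  Bonds broken (reactants):
    C–C: 2 × 359 = 718
    C–H: 12 × 408 = 4896
    C=C: 2 × 627 = 1254
    O=O: 9 × 486 = 4374
    Σ(broken) = 11242 kJ
  Bonds formed (products):
    C=O: 12 × 786 = 9432
    O–H: 12 × 470 = 5640
    Σ(formed) = 15072 kJ
  ΔH_II = 11242 − 15072 = −3830 kJ
ΔH_I − ΔH_II = +3756 kJ, so reaction II has the more negative ΔH; |ΔH_I − ΔH_II| = 3756 kJ.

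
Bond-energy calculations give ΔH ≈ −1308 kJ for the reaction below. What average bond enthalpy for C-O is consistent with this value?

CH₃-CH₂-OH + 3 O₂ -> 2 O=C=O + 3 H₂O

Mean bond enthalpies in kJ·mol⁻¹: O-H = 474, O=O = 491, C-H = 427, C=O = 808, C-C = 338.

Let D be the C-O bond energy.
Σ(broken) = 1×338 + 5×427 + 1×D + 1×474 + 3×491 = 4420 + D
Σ(formed) = 4×808 + 6×474 = 6076
ΔH = Σ(broken) − Σ(formed) = (4420 + D) − (6076) = −1656 + D
Setting this equal to −1308 kJ gives D = 348 kJ/mol.

D(C-O) ≈ 348 kJ/mol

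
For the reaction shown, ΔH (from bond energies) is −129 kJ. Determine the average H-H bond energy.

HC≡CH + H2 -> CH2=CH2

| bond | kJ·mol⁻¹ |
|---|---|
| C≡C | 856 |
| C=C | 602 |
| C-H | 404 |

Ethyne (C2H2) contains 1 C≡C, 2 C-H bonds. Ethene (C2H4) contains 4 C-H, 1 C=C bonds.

D(H-H) ≈ 425 kJ/mol

Let D be the H-H bond energy.
Σ(broken) = 1×856 + 2×404 + 1×D = 1664 + D
Σ(formed) = 4×404 + 1×602 = 2218
ΔH = Σ(broken) − Σ(formed) = (1664 + D) − (2218) = −554 + D
Setting this equal to −129 kJ gives D = 425 kJ/mol.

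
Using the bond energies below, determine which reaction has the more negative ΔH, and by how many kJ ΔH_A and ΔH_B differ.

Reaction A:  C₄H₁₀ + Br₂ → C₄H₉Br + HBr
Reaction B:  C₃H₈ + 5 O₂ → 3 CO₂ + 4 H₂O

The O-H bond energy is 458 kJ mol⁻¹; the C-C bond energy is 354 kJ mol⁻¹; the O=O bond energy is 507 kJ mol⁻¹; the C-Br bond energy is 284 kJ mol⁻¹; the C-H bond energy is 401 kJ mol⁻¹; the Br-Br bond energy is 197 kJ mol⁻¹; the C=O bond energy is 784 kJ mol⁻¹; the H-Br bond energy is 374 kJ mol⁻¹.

Reaction A:
  Bonds broken (reactants):
    Br-Br: 1 × 197 = 197
    C-C: 3 × 354 = 1062
    C-H: 10 × 401 = 4010
    Σ(broken) = 5269 kJ
  Bonds formed (products):
    C-Br: 1 × 284 = 284
    C-C: 3 × 354 = 1062
    C-H: 9 × 401 = 3609
    H-Br: 1 × 374 = 374
    Σ(formed) = 5329 kJ
  ΔH_A = 5269 − 5329 = −60 kJ
Reaction B:
  Bonds broken (reactants):
    C-C: 2 × 354 = 708
    C-H: 8 × 401 = 3208
    O=O: 5 × 507 = 2535
    Σ(broken) = 6451 kJ
  Bonds formed (products):
    C=O: 6 × 784 = 4704
    O-H: 8 × 458 = 3664
    Σ(formed) = 8368 kJ
  ΔH_B = 6451 − 8368 = −1917 kJ
ΔH_A − ΔH_B = +1857 kJ, so reaction B has the more negative ΔH; |ΔH_A − ΔH_B| = 1857 kJ.

Reaction B, by 1857 kJ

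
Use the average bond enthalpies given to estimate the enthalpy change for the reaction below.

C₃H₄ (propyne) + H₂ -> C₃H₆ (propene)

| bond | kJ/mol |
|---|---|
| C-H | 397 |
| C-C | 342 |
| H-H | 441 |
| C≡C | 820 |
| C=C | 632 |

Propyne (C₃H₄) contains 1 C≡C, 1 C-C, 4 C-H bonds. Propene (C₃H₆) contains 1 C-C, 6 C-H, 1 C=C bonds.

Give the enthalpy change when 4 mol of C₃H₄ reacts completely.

Bonds broken (reactants):
  C≡C: 1 × 820 = 820
  C-C: 1 × 342 = 342
  C-H: 4 × 397 = 1588
  H-H: 1 × 441 = 441
  Σ(broken) = 3191 kJ
Bonds formed (products):
  C-C: 1 × 342 = 342
  C-H: 6 × 397 = 2382
  C=C: 1 × 632 = 632
  Σ(formed) = 3356 kJ
ΔH = Σ(broken) − Σ(formed) = 3191 − 3356 = −165 kJ
For 4× the reaction as written: 4 × (−165) = −660 kJ

ΔH = −660 kJ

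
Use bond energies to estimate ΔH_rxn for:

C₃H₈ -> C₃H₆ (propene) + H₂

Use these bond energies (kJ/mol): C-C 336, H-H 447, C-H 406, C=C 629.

ΔH ≈ +72 kJ

Bonds broken (reactants):
  C-C: 2 × 336 = 672
  C-H: 8 × 406 = 3248
  Σ(broken) = 3920 kJ
Bonds formed (products):
  C-C: 1 × 336 = 336
  C-H: 6 × 406 = 2436
  C=C: 1 × 629 = 629
  H-H: 1 × 447 = 447
  Σ(formed) = 3848 kJ
ΔH = Σ(broken) − Σ(formed) = 3920 − 3848 = +72 kJ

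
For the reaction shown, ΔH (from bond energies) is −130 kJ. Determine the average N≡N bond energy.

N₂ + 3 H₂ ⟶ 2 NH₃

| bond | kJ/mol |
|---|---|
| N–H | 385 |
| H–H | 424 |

D(N≡N) ≈ 908 kJ/mol

Let D be the N≡N bond energy.
Σ(broken) = 3×424 + 1×D = 1272 + D
Σ(formed) = 6×385 = 2310
ΔH = Σ(broken) − Σ(formed) = (1272 + D) − (2310) = −1038 + D
Setting this equal to −130 kJ gives D = 908 kJ/mol.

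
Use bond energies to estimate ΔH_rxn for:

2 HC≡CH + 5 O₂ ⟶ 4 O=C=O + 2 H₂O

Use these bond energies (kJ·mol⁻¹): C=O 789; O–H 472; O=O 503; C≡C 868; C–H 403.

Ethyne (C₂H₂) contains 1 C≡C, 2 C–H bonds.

Bonds broken (reactants):
  C≡C: 2 × 868 = 1736
  C–H: 4 × 403 = 1612
  O=O: 5 × 503 = 2515
  Σ(broken) = 5863 kJ
Bonds formed (products):
  C=O: 8 × 789 = 6312
  O–H: 4 × 472 = 1888
  Σ(formed) = 8200 kJ
ΔH = Σ(broken) − Σ(formed) = 5863 − 8200 = −2337 kJ

ΔH ≈ −2337 kJ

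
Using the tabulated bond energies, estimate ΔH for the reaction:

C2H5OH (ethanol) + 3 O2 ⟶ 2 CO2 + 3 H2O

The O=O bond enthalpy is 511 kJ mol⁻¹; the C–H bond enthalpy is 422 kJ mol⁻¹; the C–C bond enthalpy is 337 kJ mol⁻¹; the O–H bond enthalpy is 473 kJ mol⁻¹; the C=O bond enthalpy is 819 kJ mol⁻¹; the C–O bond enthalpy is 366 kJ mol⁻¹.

ΔH ≈ −1295 kJ

Bonds broken (reactants):
  C–C: 1 × 337 = 337
  C–H: 5 × 422 = 2110
  C–O: 1 × 366 = 366
  O–H: 1 × 473 = 473
  O=O: 3 × 511 = 1533
  Σ(broken) = 4819 kJ
Bonds formed (products):
  C=O: 4 × 819 = 3276
  O–H: 6 × 473 = 2838
  Σ(formed) = 6114 kJ
ΔH = Σ(broken) − Σ(formed) = 4819 − 6114 = −1295 kJ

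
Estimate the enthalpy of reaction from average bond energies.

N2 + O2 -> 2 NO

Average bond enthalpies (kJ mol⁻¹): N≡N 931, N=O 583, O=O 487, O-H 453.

ΔH ≈ +252 kJ

Bonds broken (reactants):
  N≡N: 1 × 931 = 931
  O=O: 1 × 487 = 487
  Σ(broken) = 1418 kJ
Bonds formed (products):
  N=O: 2 × 583 = 1166
  Σ(formed) = 1166 kJ
ΔH = Σ(broken) − Σ(formed) = 1418 − 1166 = +252 kJ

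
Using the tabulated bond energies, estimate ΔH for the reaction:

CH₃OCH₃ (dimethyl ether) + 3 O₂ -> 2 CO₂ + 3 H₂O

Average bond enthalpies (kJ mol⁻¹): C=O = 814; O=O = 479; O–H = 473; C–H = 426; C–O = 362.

ΔH ≈ −1377 kJ

Bonds broken (reactants):
  C–H: 6 × 426 = 2556
  C–O: 2 × 362 = 724
  O=O: 3 × 479 = 1437
  Σ(broken) = 4717 kJ
Bonds formed (products):
  C=O: 4 × 814 = 3256
  O–H: 6 × 473 = 2838
  Σ(formed) = 6094 kJ
ΔH = Σ(broken) − Σ(formed) = 4717 − 6094 = −1377 kJ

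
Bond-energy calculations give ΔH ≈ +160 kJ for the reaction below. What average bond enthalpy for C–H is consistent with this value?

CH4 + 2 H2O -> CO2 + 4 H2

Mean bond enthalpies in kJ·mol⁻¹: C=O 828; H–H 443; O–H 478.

Let D be the C–H bond energy.
Σ(broken) = 4×D + 4×478 = 1912 + 4D
Σ(formed) = 2×828 + 4×443 = 3428
ΔH = Σ(broken) − Σ(formed) = (1912 + 4D) − (3428) = −1516 + 4D
Setting this equal to +160 kJ gives 4D = 1676, so D = 419 kJ/mol.

D(C–H) ≈ 419 kJ/mol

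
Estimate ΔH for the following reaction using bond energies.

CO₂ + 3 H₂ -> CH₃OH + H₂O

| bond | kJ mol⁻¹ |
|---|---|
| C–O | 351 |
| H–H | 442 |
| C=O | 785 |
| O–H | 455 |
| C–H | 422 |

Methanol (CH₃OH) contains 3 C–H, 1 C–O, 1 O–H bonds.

Bonds broken (reactants):
  C=O: 2 × 785 = 1570
  H–H: 3 × 442 = 1326
  Σ(broken) = 2896 kJ
Bonds formed (products):
  C–H: 3 × 422 = 1266
  C–O: 1 × 351 = 351
  O–H: 3 × 455 = 1365
  Σ(formed) = 2982 kJ
ΔH = Σ(broken) − Σ(formed) = 2896 − 2982 = −86 kJ

ΔH ≈ −86 kJ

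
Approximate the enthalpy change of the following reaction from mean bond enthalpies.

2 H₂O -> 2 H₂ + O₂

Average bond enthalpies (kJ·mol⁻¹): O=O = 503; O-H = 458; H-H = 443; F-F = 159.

Bonds broken (reactants):
  O-H: 4 × 458 = 1832
  Σ(broken) = 1832 kJ
Bonds formed (products):
  H-H: 2 × 443 = 886
  O=O: 1 × 503 = 503
  Σ(formed) = 1389 kJ
ΔH = Σ(broken) − Σ(formed) = 1832 − 1389 = +443 kJ

ΔH ≈ +443 kJ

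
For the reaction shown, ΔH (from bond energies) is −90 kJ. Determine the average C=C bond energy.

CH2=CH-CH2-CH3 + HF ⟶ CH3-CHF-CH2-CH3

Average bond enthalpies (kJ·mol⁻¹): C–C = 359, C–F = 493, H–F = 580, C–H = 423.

D(C=C) ≈ 605 kJ/mol

Let D be the C=C bond energy.
Σ(broken) = 2×359 + 8×423 + 1×D + 1×580 = 4682 + D
Σ(formed) = 3×359 + 1×493 + 9×423 = 5377
ΔH = Σ(broken) − Σ(formed) = (4682 + D) − (5377) = −695 + D
Setting this equal to −90 kJ gives D = 605 kJ/mol.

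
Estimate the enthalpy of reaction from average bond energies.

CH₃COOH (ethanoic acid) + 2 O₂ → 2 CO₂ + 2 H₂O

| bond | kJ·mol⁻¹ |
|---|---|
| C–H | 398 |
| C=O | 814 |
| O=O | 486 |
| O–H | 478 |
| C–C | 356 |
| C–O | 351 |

Bonds broken (reactants):
  C–C: 1 × 356 = 356
  C–H: 3 × 398 = 1194
  C–O: 1 × 351 = 351
  C=O: 1 × 814 = 814
  O–H: 1 × 478 = 478
  O=O: 2 × 486 = 972
  Σ(broken) = 4165 kJ
Bonds formed (products):
  C=O: 4 × 814 = 3256
  O–H: 4 × 478 = 1912
  Σ(formed) = 5168 kJ
ΔH = Σ(broken) − Σ(formed) = 4165 − 5168 = −1003 kJ

ΔH ≈ −1003 kJ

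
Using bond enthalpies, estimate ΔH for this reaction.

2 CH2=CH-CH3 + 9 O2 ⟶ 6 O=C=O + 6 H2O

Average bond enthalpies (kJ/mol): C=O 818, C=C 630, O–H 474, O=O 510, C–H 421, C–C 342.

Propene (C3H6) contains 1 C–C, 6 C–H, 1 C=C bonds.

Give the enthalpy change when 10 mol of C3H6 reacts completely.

ΔH = −19590 kJ

Bonds broken (reactants):
  C–C: 2 × 342 = 684
  C–H: 12 × 421 = 5052
  C=C: 2 × 630 = 1260
  O=O: 9 × 510 = 4590
  Σ(broken) = 11586 kJ
Bonds formed (products):
  C=O: 12 × 818 = 9816
  O–H: 12 × 474 = 5688
  Σ(formed) = 15504 kJ
ΔH = Σ(broken) − Σ(formed) = 11586 − 15504 = −3918 kJ
For 5× the reaction as written: 5 × (−3918) = −19590 kJ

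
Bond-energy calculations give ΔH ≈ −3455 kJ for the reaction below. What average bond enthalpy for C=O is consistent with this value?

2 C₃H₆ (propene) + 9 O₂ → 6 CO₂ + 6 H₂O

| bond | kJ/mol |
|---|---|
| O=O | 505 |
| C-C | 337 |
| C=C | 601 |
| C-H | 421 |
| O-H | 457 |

D(C=O) ≈ 787 kJ/mol

Let D be the C=O bond energy.
Σ(broken) = 2×337 + 12×421 + 2×601 + 9×505 = 11473
Σ(formed) = 12×D + 12×457 = 5484 + 12D
ΔH = Σ(broken) − Σ(formed) = (11473) − (5484 + 12D) = +5989 − 12D
Setting this equal to −3455 kJ gives 12D = 9444, so D = 787 kJ/mol.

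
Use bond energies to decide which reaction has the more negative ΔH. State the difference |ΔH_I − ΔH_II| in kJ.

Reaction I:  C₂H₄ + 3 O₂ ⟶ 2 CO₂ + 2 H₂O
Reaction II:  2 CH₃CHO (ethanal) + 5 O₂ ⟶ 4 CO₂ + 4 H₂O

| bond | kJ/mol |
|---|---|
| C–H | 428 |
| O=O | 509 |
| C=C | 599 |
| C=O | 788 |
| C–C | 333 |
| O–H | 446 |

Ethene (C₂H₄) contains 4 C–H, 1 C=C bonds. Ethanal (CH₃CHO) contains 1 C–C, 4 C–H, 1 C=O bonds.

Reaction I:
  Bonds broken (reactants):
    C–H: 4 × 428 = 1712
    C=C: 1 × 599 = 599
    O=O: 3 × 509 = 1527
    Σ(broken) = 3838 kJ
  Bonds formed (products):
    C=O: 4 × 788 = 3152
    O–H: 4 × 446 = 1784
    Σ(formed) = 4936 kJ
  ΔH_I = 3838 − 4936 = −1098 kJ
Reaction II:
  Bonds broken (reactants):
    C–C: 2 × 333 = 666
    C–H: 8 × 428 = 3424
    C=O: 2 × 788 = 1576
    O=O: 5 × 509 = 2545
    Σ(broken) = 8211 kJ
  Bonds formed (products):
    C=O: 8 × 788 = 6304
    O–H: 8 × 446 = 3568
    Σ(formed) = 9872 kJ
  ΔH_II = 8211 − 9872 = −1661 kJ
ΔH_I − ΔH_II = +563 kJ, so reaction II has the more negative ΔH; |ΔH_I − ΔH_II| = 563 kJ.

Reaction II, by 563 kJ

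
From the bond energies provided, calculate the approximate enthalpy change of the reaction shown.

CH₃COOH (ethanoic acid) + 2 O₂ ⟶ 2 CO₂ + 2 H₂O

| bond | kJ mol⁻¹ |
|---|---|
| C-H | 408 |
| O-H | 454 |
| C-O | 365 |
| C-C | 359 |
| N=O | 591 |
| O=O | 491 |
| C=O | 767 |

Bonds broken (reactants):
  C-C: 1 × 359 = 359
  C-H: 3 × 408 = 1224
  C-O: 1 × 365 = 365
  C=O: 1 × 767 = 767
  O-H: 1 × 454 = 454
  O=O: 2 × 491 = 982
  Σ(broken) = 4151 kJ
Bonds formed (products):
  C=O: 4 × 767 = 3068
  O-H: 4 × 454 = 1816
  Σ(formed) = 4884 kJ
ΔH = Σ(broken) − Σ(formed) = 4151 − 4884 = −733 kJ

ΔH ≈ −733 kJ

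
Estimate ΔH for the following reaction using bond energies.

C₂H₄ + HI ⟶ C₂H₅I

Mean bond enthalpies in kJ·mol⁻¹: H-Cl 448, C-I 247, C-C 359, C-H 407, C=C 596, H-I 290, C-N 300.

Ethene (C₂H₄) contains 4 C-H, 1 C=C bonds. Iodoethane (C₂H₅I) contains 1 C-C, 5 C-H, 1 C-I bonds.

Bonds broken (reactants):
  C-H: 4 × 407 = 1628
  C=C: 1 × 596 = 596
  H-I: 1 × 290 = 290
  Σ(broken) = 2514 kJ
Bonds formed (products):
  C-C: 1 × 359 = 359
  C-H: 5 × 407 = 2035
  C-I: 1 × 247 = 247
  Σ(formed) = 2641 kJ
ΔH = Σ(broken) − Σ(formed) = 2514 − 2641 = −127 kJ

ΔH ≈ −127 kJ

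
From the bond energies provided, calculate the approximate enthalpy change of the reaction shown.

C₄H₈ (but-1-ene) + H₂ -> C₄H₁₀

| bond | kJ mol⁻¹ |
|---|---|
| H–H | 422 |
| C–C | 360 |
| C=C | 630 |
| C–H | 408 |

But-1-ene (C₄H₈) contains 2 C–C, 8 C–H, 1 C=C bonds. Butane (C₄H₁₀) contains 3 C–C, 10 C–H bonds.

Bonds broken (reactants):
  C–C: 2 × 360 = 720
  C–H: 8 × 408 = 3264
  C=C: 1 × 630 = 630
  H–H: 1 × 422 = 422
  Σ(broken) = 5036 kJ
Bonds formed (products):
  C–C: 3 × 360 = 1080
  C–H: 10 × 408 = 4080
  Σ(formed) = 5160 kJ
ΔH = Σ(broken) − Σ(formed) = 5036 − 5160 = −124 kJ

ΔH ≈ −124 kJ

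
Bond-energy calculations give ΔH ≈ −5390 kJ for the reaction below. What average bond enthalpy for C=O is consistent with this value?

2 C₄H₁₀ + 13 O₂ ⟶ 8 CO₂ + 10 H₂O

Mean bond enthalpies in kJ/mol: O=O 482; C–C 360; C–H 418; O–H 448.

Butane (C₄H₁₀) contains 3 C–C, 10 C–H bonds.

Let D be the C=O bond energy.
Σ(broken) = 6×360 + 20×418 + 13×482 = 16786
Σ(formed) = 16×D + 20×448 = 8960 + 16D
ΔH = Σ(broken) − Σ(formed) = (16786) − (8960 + 16D) = +7826 − 16D
Setting this equal to −5390 kJ gives 16D = 13216, so D = 826 kJ/mol.

D(C=O) ≈ 826 kJ/mol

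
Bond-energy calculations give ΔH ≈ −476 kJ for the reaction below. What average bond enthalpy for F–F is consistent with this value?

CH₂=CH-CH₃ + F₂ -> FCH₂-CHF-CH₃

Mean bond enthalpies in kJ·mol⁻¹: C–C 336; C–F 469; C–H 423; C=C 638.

D(F–F) ≈ 160 kJ/mol

Let D be the F–F bond energy.
Σ(broken) = 1×336 + 6×423 + 1×638 + 1×D = 3512 + D
Σ(formed) = 2×336 + 2×469 + 6×423 = 4148
ΔH = Σ(broken) − Σ(formed) = (3512 + D) − (4148) = −636 + D
Setting this equal to −476 kJ gives D = 160 kJ/mol.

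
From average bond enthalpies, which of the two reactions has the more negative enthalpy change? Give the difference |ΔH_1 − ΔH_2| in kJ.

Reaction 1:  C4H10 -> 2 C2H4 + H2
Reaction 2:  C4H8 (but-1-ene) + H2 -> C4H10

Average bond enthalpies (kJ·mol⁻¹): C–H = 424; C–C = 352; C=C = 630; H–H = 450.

Reaction 2, by 314 kJ

Reaction 1:
  Bonds broken (reactants):
    C–C: 3 × 352 = 1056
    C–H: 10 × 424 = 4240
    Σ(broken) = 5296 kJ
  Bonds formed (products):
    C–H: 8 × 424 = 3392
    C=C: 2 × 630 = 1260
    H–H: 1 × 450 = 450
    Σ(formed) = 5102 kJ
  ΔH_1 = 5296 − 5102 = +194 kJ
Reaction 2:
  Bonds broken (reactants):
    C–C: 2 × 352 = 704
    C–H: 8 × 424 = 3392
    C=C: 1 × 630 = 630
    H–H: 1 × 450 = 450
    Σ(broken) = 5176 kJ
  Bonds formed (products):
    C–C: 3 × 352 = 1056
    C–H: 10 × 424 = 4240
    Σ(formed) = 5296 kJ
  ΔH_2 = 5176 − 5296 = −120 kJ
ΔH_1 − ΔH_2 = +314 kJ, so reaction 2 has the more negative ΔH; |ΔH_1 − ΔH_2| = 314 kJ.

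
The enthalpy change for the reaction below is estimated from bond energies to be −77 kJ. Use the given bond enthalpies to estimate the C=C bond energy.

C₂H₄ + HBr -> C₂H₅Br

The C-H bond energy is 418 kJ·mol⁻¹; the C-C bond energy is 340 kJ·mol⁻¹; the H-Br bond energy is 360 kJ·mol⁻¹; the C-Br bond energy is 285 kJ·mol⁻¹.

Let D be the C=C bond energy.
Σ(broken) = 4×418 + 1×D + 1×360 = 2032 + D
Σ(formed) = 1×285 + 1×340 + 5×418 = 2715
ΔH = Σ(broken) − Σ(formed) = (2032 + D) − (2715) = −683 + D
Setting this equal to −77 kJ gives D = 606 kJ/mol.

D(C=C) ≈ 606 kJ/mol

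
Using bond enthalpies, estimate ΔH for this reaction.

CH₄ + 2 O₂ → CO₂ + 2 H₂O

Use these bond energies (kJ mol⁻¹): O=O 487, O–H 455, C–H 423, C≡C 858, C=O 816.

ΔH ≈ −786 kJ

Bonds broken (reactants):
  C–H: 4 × 423 = 1692
  O=O: 2 × 487 = 974
  Σ(broken) = 2666 kJ
Bonds formed (products):
  C=O: 2 × 816 = 1632
  O–H: 4 × 455 = 1820
  Σ(formed) = 3452 kJ
ΔH = Σ(broken) − Σ(formed) = 2666 − 3452 = −786 kJ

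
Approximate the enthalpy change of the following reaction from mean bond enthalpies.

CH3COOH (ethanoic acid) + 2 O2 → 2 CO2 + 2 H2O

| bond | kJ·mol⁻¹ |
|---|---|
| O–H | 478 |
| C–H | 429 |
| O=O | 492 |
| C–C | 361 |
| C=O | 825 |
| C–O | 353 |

ΔH ≈ −924 kJ

Bonds broken (reactants):
  C–C: 1 × 361 = 361
  C–H: 3 × 429 = 1287
  C–O: 1 × 353 = 353
  C=O: 1 × 825 = 825
  O–H: 1 × 478 = 478
  O=O: 2 × 492 = 984
  Σ(broken) = 4288 kJ
Bonds formed (products):
  C=O: 4 × 825 = 3300
  O–H: 4 × 478 = 1912
  Σ(formed) = 5212 kJ
ΔH = Σ(broken) − Σ(formed) = 4288 − 5212 = −924 kJ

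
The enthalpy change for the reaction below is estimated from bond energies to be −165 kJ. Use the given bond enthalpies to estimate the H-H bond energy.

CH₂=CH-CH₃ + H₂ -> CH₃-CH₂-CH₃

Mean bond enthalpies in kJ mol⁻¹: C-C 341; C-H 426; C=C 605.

Let D be the H-H bond energy.
Σ(broken) = 1×341 + 6×426 + 1×605 + 1×D = 3502 + D
Σ(formed) = 2×341 + 8×426 = 4090
ΔH = Σ(broken) − Σ(formed) = (3502 + D) − (4090) = −588 + D
Setting this equal to −165 kJ gives D = 423 kJ/mol.

D(H-H) ≈ 423 kJ/mol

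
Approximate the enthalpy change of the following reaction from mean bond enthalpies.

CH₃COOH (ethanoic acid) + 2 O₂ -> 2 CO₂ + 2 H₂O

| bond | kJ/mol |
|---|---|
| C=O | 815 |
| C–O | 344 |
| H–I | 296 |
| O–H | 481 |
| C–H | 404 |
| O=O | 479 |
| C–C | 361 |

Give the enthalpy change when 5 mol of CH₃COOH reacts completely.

Bonds broken (reactants):
  C–C: 1 × 361 = 361
  C–H: 3 × 404 = 1212
  C–O: 1 × 344 = 344
  C=O: 1 × 815 = 815
  O–H: 1 × 481 = 481
  O=O: 2 × 479 = 958
  Σ(broken) = 4171 kJ
Bonds formed (products):
  C=O: 4 × 815 = 3260
  O–H: 4 × 481 = 1924
  Σ(formed) = 5184 kJ
ΔH = Σ(broken) − Σ(formed) = 4171 − 5184 = −1013 kJ
For 5× the reaction as written: 5 × (−1013) = −5065 kJ

ΔH = −5065 kJ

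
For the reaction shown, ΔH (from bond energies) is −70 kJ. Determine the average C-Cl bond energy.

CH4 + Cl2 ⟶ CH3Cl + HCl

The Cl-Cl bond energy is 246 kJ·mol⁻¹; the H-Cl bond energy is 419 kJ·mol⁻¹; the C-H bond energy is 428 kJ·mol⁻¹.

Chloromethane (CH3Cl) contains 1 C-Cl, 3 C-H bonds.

D(C-Cl) ≈ 325 kJ/mol

Let D be the C-Cl bond energy.
Σ(broken) = 4×428 + 1×246 = 1958
Σ(formed) = 1×D + 3×428 + 1×419 = 1703 + D
ΔH = Σ(broken) − Σ(formed) = (1958) − (1703 + D) = +255 − D
Setting this equal to −70 kJ gives D = 325 kJ/mol.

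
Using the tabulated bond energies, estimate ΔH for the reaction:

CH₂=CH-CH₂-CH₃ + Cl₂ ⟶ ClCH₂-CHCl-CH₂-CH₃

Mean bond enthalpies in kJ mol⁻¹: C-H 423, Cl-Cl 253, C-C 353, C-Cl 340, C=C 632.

Bonds broken (reactants):
  C-C: 2 × 353 = 706
  C-H: 8 × 423 = 3384
  C=C: 1 × 632 = 632
  Cl-Cl: 1 × 253 = 253
  Σ(broken) = 4975 kJ
Bonds formed (products):
  C-C: 3 × 353 = 1059
  C-Cl: 2 × 340 = 680
  C-H: 8 × 423 = 3384
  Σ(formed) = 5123 kJ
ΔH = Σ(broken) − Σ(formed) = 4975 − 5123 = −148 kJ

ΔH ≈ −148 kJ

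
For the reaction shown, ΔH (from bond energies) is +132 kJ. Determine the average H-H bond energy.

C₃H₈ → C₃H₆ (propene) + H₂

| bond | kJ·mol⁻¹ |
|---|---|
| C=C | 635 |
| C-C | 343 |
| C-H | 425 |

D(H-H) ≈ 426 kJ/mol

Let D be the H-H bond energy.
Σ(broken) = 2×343 + 8×425 = 4086
Σ(formed) = 1×343 + 6×425 + 1×635 + 1×D = 3528 + D
ΔH = Σ(broken) − Σ(formed) = (4086) − (3528 + D) = +558 − D
Setting this equal to +132 kJ gives D = 426 kJ/mol.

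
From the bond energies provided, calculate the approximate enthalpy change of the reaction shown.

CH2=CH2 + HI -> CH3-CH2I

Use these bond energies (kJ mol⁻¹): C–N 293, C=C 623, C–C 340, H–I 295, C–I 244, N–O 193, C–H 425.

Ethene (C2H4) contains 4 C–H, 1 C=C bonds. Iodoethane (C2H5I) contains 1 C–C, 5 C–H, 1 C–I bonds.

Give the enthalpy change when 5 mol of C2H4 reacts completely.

ΔH = −455 kJ

Bonds broken (reactants):
  C–H: 4 × 425 = 1700
  C=C: 1 × 623 = 623
  H–I: 1 × 295 = 295
  Σ(broken) = 2618 kJ
Bonds formed (products):
  C–C: 1 × 340 = 340
  C–H: 5 × 425 = 2125
  C–I: 1 × 244 = 244
  Σ(formed) = 2709 kJ
ΔH = Σ(broken) − Σ(formed) = 2618 − 2709 = −91 kJ
For 5× the reaction as written: 5 × (−91) = −455 kJ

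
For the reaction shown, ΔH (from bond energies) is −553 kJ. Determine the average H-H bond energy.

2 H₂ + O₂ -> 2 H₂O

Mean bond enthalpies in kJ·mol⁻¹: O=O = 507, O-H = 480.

D(H-H) ≈ 430 kJ/mol

Let D be the H-H bond energy.
Σ(broken) = 2×D + 1×507 = 507 + 2D
Σ(formed) = 4×480 = 1920
ΔH = Σ(broken) − Σ(formed) = (507 + 2D) − (1920) = −1413 + 2D
Setting this equal to −553 kJ gives 2D = 860, so D = 430 kJ/mol.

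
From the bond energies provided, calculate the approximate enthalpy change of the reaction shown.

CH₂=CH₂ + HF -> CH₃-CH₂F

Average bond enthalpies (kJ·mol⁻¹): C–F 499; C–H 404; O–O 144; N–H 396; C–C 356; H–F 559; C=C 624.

ΔH ≈ −76 kJ

Bonds broken (reactants):
  C–H: 4 × 404 = 1616
  C=C: 1 × 624 = 624
  H–F: 1 × 559 = 559
  Σ(broken) = 2799 kJ
Bonds formed (products):
  C–C: 1 × 356 = 356
  C–F: 1 × 499 = 499
  C–H: 5 × 404 = 2020
  Σ(formed) = 2875 kJ
ΔH = Σ(broken) − Σ(formed) = 2799 − 2875 = −76 kJ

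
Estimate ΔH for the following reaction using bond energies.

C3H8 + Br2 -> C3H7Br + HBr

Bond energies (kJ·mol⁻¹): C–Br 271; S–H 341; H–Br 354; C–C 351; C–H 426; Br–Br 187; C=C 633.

ΔH ≈ −12 kJ

Bonds broken (reactants):
  Br–Br: 1 × 187 = 187
  C–C: 2 × 351 = 702
  C–H: 8 × 426 = 3408
  Σ(broken) = 4297 kJ
Bonds formed (products):
  C–Br: 1 × 271 = 271
  C–C: 2 × 351 = 702
  C–H: 7 × 426 = 2982
  H–Br: 1 × 354 = 354
  Σ(formed) = 4309 kJ
ΔH = Σ(broken) − Σ(formed) = 4297 − 4309 = −12 kJ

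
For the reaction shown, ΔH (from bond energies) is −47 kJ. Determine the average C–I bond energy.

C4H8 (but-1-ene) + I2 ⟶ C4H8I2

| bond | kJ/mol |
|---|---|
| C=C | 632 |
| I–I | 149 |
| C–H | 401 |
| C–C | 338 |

Let D be the C–I bond energy.
Σ(broken) = 2×338 + 8×401 + 1×632 + 1×149 = 4665
Σ(formed) = 3×338 + 8×401 + 2×D = 4222 + 2D
ΔH = Σ(broken) − Σ(formed) = (4665) − (4222 + 2D) = +443 − 2D
Setting this equal to −47 kJ gives 2D = 490, so D = 245 kJ/mol.

D(C–I) ≈ 245 kJ/mol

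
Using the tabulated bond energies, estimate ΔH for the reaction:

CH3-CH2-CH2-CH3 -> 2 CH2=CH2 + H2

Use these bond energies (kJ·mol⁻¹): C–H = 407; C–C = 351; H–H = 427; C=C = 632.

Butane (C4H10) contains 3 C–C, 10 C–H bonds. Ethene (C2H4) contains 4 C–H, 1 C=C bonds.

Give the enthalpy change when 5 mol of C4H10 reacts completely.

ΔH = +880 kJ

Bonds broken (reactants):
  C–C: 3 × 351 = 1053
  C–H: 10 × 407 = 4070
  Σ(broken) = 5123 kJ
Bonds formed (products):
  C–H: 8 × 407 = 3256
  C=C: 2 × 632 = 1264
  H–H: 1 × 427 = 427
  Σ(formed) = 4947 kJ
ΔH = Σ(broken) − Σ(formed) = 5123 − 4947 = +176 kJ
For 5× the reaction as written: 5 × (+176) = +880 kJ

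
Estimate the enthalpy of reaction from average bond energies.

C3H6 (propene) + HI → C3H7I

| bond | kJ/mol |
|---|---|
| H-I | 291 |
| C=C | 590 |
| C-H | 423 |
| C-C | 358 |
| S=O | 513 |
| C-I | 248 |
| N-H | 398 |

ΔH ≈ −148 kJ

Bonds broken (reactants):
  C-C: 1 × 358 = 358
  C-H: 6 × 423 = 2538
  C=C: 1 × 590 = 590
  H-I: 1 × 291 = 291
  Σ(broken) = 3777 kJ
Bonds formed (products):
  C-C: 2 × 358 = 716
  C-H: 7 × 423 = 2961
  C-I: 1 × 248 = 248
  Σ(formed) = 3925 kJ
ΔH = Σ(broken) − Σ(formed) = 3777 − 3925 = −148 kJ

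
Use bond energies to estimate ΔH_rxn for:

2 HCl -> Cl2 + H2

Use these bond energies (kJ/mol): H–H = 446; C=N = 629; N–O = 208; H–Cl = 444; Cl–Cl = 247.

Bonds broken (reactants):
  H–Cl: 2 × 444 = 888
  Σ(broken) = 888 kJ
Bonds formed (products):
  Cl–Cl: 1 × 247 = 247
  H–H: 1 × 446 = 446
  Σ(formed) = 693 kJ
ΔH = Σ(broken) − Σ(formed) = 888 − 693 = +195 kJ

ΔH ≈ +195 kJ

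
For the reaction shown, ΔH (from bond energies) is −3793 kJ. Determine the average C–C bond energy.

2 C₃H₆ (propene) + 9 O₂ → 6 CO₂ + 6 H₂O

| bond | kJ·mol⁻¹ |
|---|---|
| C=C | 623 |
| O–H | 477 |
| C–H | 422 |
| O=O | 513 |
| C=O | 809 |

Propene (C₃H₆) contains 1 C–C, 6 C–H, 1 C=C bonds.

D(C–C) ≈ 356 kJ/mol

Let D be the C–C bond energy.
Σ(broken) = 2×D + 12×422 + 2×623 + 9×513 = 10927 + 2D
Σ(formed) = 12×809 + 12×477 = 15432
ΔH = Σ(broken) − Σ(formed) = (10927 + 2D) − (15432) = −4505 + 2D
Setting this equal to −3793 kJ gives 2D = 712, so D = 356 kJ/mol.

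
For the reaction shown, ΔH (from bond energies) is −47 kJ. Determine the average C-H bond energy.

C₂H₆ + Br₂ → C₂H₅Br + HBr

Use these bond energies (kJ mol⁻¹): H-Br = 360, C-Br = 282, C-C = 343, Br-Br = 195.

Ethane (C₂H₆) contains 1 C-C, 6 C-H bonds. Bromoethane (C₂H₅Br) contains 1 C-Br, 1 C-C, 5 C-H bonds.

D(C-H) ≈ 400 kJ/mol

Let D be the C-H bond energy.
Σ(broken) = 1×195 + 1×343 + 6×D = 538 + 6D
Σ(formed) = 1×282 + 1×343 + 5×D + 1×360 = 985 + 5D
ΔH = Σ(broken) − Σ(formed) = (538 + 6D) − (985 + 5D) = −447 + D
Setting this equal to −47 kJ gives D = 400 kJ/mol.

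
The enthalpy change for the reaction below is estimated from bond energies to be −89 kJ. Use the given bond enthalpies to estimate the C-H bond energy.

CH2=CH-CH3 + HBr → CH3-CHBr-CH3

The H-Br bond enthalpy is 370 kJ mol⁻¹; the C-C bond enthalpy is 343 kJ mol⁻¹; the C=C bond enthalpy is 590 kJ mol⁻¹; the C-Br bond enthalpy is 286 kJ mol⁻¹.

D(C-H) ≈ 420 kJ/mol

Let D be the C-H bond energy.
Σ(broken) = 1×343 + 6×D + 1×590 + 1×370 = 1303 + 6D
Σ(formed) = 1×286 + 2×343 + 7×D = 972 + 7D
ΔH = Σ(broken) − Σ(formed) = (1303 + 6D) − (972 + 7D) = +331 − D
Setting this equal to −89 kJ gives D = 420 kJ/mol.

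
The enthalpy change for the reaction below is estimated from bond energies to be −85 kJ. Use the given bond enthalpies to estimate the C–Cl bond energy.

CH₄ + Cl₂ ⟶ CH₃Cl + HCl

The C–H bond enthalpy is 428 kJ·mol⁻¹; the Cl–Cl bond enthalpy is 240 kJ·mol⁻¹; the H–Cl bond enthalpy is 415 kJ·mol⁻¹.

D(C–Cl) ≈ 338 kJ/mol

Let D be the C–Cl bond energy.
Σ(broken) = 4×428 + 1×240 = 1952
Σ(formed) = 1×D + 3×428 + 1×415 = 1699 + D
ΔH = Σ(broken) − Σ(formed) = (1952) − (1699 + D) = +253 − D
Setting this equal to −85 kJ gives D = 338 kJ/mol.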